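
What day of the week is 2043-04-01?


Date: April 1, 2043
Anchor: Jan 1, 2043. With p = 2043 - 1 = 2042: (p + p//4 - p//100 + p//400) mod 7 = (2042 + 510 - 20 + 5) mod 7 = 2537 mod 7 = 3 -> Thursday (Mon=0 ... Sun=6)
Days before April (Jan-Mar): 90; offset = 90 + 1 - 1 = 90
Weekday index = (3 + 90) mod 7 = 2

Day of the week: Wednesday


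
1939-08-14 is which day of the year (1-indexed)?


Date: August 14, 1939
Days in months 1 through 7: 212
Plus 14 days in August

Day of year: 226


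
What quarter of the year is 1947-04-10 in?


Month: April (month 4)
Q1: Jan-Mar, Q2: Apr-Jun, Q3: Jul-Sep, Q4: Oct-Dec

Q2


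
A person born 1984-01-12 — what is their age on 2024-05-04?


Birth: 1984-01-12
Reference: 2024-05-04
Year difference: 2024 - 1984 = 40

40 years old


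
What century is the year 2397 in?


Century = (year - 1) // 100 + 1
= (2397 - 1) // 100 + 1
= 2396 // 100 + 1
= 23 + 1

24th century


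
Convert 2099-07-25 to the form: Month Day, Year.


ISO 2099-07-25 parses as year=2099, month=07, day=25
Month 7 -> July

July 25, 2099


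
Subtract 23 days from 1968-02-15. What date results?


Start: 1968-02-15, subtract 23 days
Back 15 days from February 15 reaches January 31, 1968 -> 8 left
January 1968: 31 - 8 = 23 -> lands on January 23

Result: 1968-01-23


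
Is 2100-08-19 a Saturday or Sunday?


Anchor: Jan 1, 2100. With p = 2100 - 1 = 2099: (p + p//4 - p//100 + p//400) mod 7 = (2099 + 524 - 20 + 5) mod 7 = 2608 mod 7 = 4 -> Friday (Mon=0 ... Sun=6)
Day of year: 231; offset = 230
Weekday index = (4 + 230) mod 7 = 3 -> Thursday
Weekend days: Saturday, Sunday

No


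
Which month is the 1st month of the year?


Month 1 of 12

January


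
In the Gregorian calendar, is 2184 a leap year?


Gregorian leap year rule: divisible by 4, but not by 100, unless also by 400.
2184 is divisible by 4 but not 100 -> leap year

Yes


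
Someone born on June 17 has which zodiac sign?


Date: June 17
Conventional tropical zodiac dates: Gemini from May 21 onward; Cancer starts June 21
June 17 falls within the Gemini range

Gemini


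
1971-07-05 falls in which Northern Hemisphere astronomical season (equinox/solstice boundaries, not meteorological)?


Date: July 5
Astronomical Summer (approx.; exact equinox/solstice day varies by year): June 21 to September 21
July 5 falls within the Summer window

Summer


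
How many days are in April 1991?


April 1991

30 days


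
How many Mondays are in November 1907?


November 1907 has 30 days
Anchor: Jan 1, 1907. With p = 1907 - 1 = 1906: (p + p//4 - p//100 + p//400) mod 7 = (1906 + 476 - 19 + 4) mod 7 = 2367 mod 7 = 1 -> Tuesday (Mon=0 ... Sun=6)
Days before November (Jan-Oct): 304; November 1 index = (1 + 304) mod 7 = 4 -> Friday
First Monday is November 4
Mondays: 4, 11, 18, 25

4 Mondays


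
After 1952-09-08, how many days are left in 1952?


Day of year: 252 of 366
Remaining = 366 - 252

114 days


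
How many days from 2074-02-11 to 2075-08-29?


From 2074-02-11 to 2075-08-29
2074-02-11: days before February = 31; day of year = 31 + 11 = 42
2075-08-29: days before August = 31 + 28 + 31 + 30 + 31 + 30 + 31 = 212 (2075 is not a leap year); day of year = 212 + 29 = 241
Rest of 2074: 365 - 42 = 323
Total = 323 + 241 = 564

564 days


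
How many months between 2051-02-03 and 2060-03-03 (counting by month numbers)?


From February 2051 to March 2060
9 years * 12 = 108 months, plus 1 month = 109

109 months


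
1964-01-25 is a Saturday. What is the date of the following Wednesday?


Current: Saturday
Target: Wednesday
Days ahead: 4

Next Wednesday: 1964-01-29


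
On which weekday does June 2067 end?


June 2067 has 30 days
Anchor: Jan 1, 2067. With p = 2067 - 1 = 2066: (p + p//4 - p//100 + p//400) mod 7 = (2066 + 516 - 20 + 5) mod 7 = 2567 mod 7 = 5 -> Saturday (Mon=0 ... Sun=6)
Days before June (Jan-May): 151; June 1 index = (5 + 151) mod 7 = 2 -> Wednesday
Last day offset: 30 - 1 = 29 days
Weekday index = (2 + 29) mod 7 = 3

Thursday, June 30


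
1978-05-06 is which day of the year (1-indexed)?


Date: May 6, 1978
Days in months 1 through 4: 120
Plus 6 days in May

Day of year: 126


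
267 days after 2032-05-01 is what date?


Start: 2032-05-01, add 267 days
May 2032 has 31 days: 31 - 1 = 30 days to May 31 -> 237 left
June 2032 has 30 days -> 207 left
July 2032 has 31 days -> 176 left
August 2032 has 31 days -> 145 left
September 2032 has 30 days -> 115 left
October 2032 has 31 days -> 84 left
November 2032 has 30 days -> 54 left
December 2032 has 31 days -> 23 left
January 2033: 23 <= 31 -> lands on January 23

Result: 2033-01-23


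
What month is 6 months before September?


September is month 9
9 - 6 = 3

March


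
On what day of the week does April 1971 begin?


Target: April 1, 1971
Anchor: Jan 1, 1971. With p = 1971 - 1 = 1970: (p + p//4 - p//100 + p//400) mod 7 = (1970 + 492 - 19 + 4) mod 7 = 2447 mod 7 = 4 -> Friday (Mon=0 ... Sun=6)
Days before April (Jan-Mar): 90 days
Weekday index = (4 + 90) mod 7 = 3

Thursday


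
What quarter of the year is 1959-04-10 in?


Month: April (month 4)
Q1: Jan-Mar, Q2: Apr-Jun, Q3: Jul-Sep, Q4: Oct-Dec

Q2


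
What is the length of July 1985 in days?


July 1985

31 days


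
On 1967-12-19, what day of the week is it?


Date: December 19, 1967
Anchor: Jan 1, 1967. With p = 1967 - 1 = 1966: (p + p//4 - p//100 + p//400) mod 7 = (1966 + 491 - 19 + 4) mod 7 = 2442 mod 7 = 6 -> Sunday (Mon=0 ... Sun=6)
Days before December (Jan-Nov): 334; offset = 334 + 19 - 1 = 352
Weekday index = (6 + 352) mod 7 = 1

Day of the week: Tuesday


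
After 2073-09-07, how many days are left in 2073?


Day of year: 250 of 365
Remaining = 365 - 250

115 days


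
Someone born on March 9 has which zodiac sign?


Date: March 9
Conventional tropical zodiac dates: Pisces from February 19 onward; Aries starts March 21
March 9 falls within the Pisces range

Pisces


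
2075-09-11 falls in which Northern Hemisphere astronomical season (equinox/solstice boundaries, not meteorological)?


Date: September 11
Astronomical Summer (approx.; exact equinox/solstice day varies by year): June 21 to September 21
September 11 falls within the Summer window

Summer


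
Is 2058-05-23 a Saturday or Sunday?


Anchor: Jan 1, 2058. With p = 2058 - 1 = 2057: (p + p//4 - p//100 + p//400) mod 7 = (2057 + 514 - 20 + 5) mod 7 = 2556 mod 7 = 1 -> Tuesday (Mon=0 ... Sun=6)
Day of year: 143; offset = 142
Weekday index = (1 + 142) mod 7 = 3 -> Thursday
Weekend days: Saturday, Sunday

No


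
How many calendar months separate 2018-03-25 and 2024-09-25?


From March 2018 to September 2024
6 years * 12 = 72 months, plus 6 months = 78

78 months


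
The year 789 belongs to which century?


Century = (year - 1) // 100 + 1
= (789 - 1) // 100 + 1
= 788 // 100 + 1
= 7 + 1

8th century


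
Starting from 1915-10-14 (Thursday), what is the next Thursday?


Current: Thursday
Target: Thursday
Days ahead: 7

Next Thursday: 1915-10-21


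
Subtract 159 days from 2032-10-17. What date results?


Start: 2032-10-17, subtract 159 days
Back 17 days from October 17 reaches September 30, 2032 -> 142 left
September 2032 has 30 days -> back to August 31, 2032 -> 112 left
August 2032 has 31 days -> back to July 31, 2032 -> 81 left
July 2032 has 31 days -> back to June 30, 2032 -> 50 left
June 2032 has 30 days -> back to May 31, 2032 -> 20 left
May 2032: 31 - 20 = 11 -> lands on May 11

Result: 2032-05-11


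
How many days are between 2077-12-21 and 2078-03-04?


From 2077-12-21 to 2078-03-04
2077-12-21: days before December = 31 + 28 + 31 + 30 + 31 + 30 + 31 + 31 + 30 + 31 + 30 = 334 (2077 is not a leap year); day of year = 334 + 21 = 355
2078-03-04: days before March = 31 + 28 = 59 (2078 is not a leap year); day of year = 59 + 4 = 63
Rest of 2077: 365 - 355 = 10
Total = 10 + 63 = 73

73 days


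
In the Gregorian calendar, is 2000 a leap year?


Gregorian leap year rule: divisible by 4, but not by 100, unless also by 400.
2000 is divisible by 400 -> leap year

Yes


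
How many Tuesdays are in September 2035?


September 2035 has 30 days
Anchor: Jan 1, 2035. With p = 2035 - 1 = 2034: (p + p//4 - p//100 + p//400) mod 7 = (2034 + 508 - 20 + 5) mod 7 = 2527 mod 7 = 0 -> Monday (Mon=0 ... Sun=6)
Days before September (Jan-Aug): 243; September 1 index = (0 + 243) mod 7 = 5 -> Saturday
First Tuesday is September 4
Tuesdays: 4, 11, 18, 25

4 Tuesdays


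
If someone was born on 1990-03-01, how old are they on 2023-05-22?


Birth: 1990-03-01
Reference: 2023-05-22
Year difference: 2023 - 1990 = 33

33 years old


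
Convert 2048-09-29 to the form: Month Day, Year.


ISO 2048-09-29 parses as year=2048, month=09, day=29
Month 9 -> September

September 29, 2048


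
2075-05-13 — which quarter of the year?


Month: May (month 5)
Q1: Jan-Mar, Q2: Apr-Jun, Q3: Jul-Sep, Q4: Oct-Dec

Q2


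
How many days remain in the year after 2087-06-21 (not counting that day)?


Day of year: 172 of 365
Remaining = 365 - 172

193 days


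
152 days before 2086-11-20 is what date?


Start: 2086-11-20, subtract 152 days
Back 20 days from November 20 reaches October 31, 2086 -> 132 left
October 2086 has 31 days -> back to September 30, 2086 -> 101 left
September 2086 has 30 days -> back to August 31, 2086 -> 71 left
August 2086 has 31 days -> back to July 31, 2086 -> 40 left
July 2086 has 31 days -> back to June 30, 2086 -> 9 left
June 2086: 30 - 9 = 21 -> lands on June 21

Result: 2086-06-21


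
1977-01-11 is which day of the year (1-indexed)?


Date: January 11, 1977
No months before January
Plus 11 days in January

Day of year: 11


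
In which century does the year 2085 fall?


Century = (year - 1) // 100 + 1
= (2085 - 1) // 100 + 1
= 2084 // 100 + 1
= 20 + 1

21st century


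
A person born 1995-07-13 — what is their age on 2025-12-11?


Birth: 1995-07-13
Reference: 2025-12-11
Year difference: 2025 - 1995 = 30

30 years old


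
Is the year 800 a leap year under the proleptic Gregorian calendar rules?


Gregorian leap year rule: divisible by 4, but not by 100, unless also by 400.
800 is divisible by 400 -> leap year

Yes


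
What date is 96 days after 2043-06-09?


Start: 2043-06-09, add 96 days
June 2043 has 30 days: 30 - 9 = 21 days to June 30 -> 75 left
July 2043 has 31 days -> 44 left
August 2043 has 31 days -> 13 left
September 2043: 13 <= 30 -> lands on September 13

Result: 2043-09-13


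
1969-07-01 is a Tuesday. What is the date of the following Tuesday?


Current: Tuesday
Target: Tuesday
Days ahead: 7

Next Tuesday: 1969-07-08


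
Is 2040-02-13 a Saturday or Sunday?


Anchor: Jan 1, 2040. With p = 2040 - 1 = 2039: (p + p//4 - p//100 + p//400) mod 7 = (2039 + 509 - 20 + 5) mod 7 = 2533 mod 7 = 6 -> Sunday (Mon=0 ... Sun=6)
Day of year: 44; offset = 43
Weekday index = (6 + 43) mod 7 = 0 -> Monday
Weekend days: Saturday, Sunday

No


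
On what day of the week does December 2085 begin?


Target: December 1, 2085
Anchor: Jan 1, 2085. With p = 2085 - 1 = 2084: (p + p//4 - p//100 + p//400) mod 7 = (2084 + 521 - 20 + 5) mod 7 = 2590 mod 7 = 0 -> Monday (Mon=0 ... Sun=6)
Days before December (Jan-Nov): 334 days
Weekday index = (0 + 334) mod 7 = 5

Saturday


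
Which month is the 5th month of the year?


Month 5 of 12

May


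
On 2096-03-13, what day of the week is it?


Date: March 13, 2096
Anchor: Jan 1, 2096. With p = 2096 - 1 = 2095: (p + p//4 - p//100 + p//400) mod 7 = (2095 + 523 - 20 + 5) mod 7 = 2603 mod 7 = 6 -> Sunday (Mon=0 ... Sun=6)
Days before March (Jan-Feb): 60; offset = 60 + 13 - 1 = 72
Weekday index = (6 + 72) mod 7 = 1

Day of the week: Tuesday


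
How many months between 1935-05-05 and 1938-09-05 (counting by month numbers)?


From May 1935 to September 1938
3 years * 12 = 36 months, plus 4 months = 40

40 months


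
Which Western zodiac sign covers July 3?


Date: July 3
Conventional tropical zodiac dates: Cancer from June 21 onward; Leo starts July 23
July 3 falls within the Cancer range

Cancer


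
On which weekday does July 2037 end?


July 2037 has 31 days
Anchor: Jan 1, 2037. With p = 2037 - 1 = 2036: (p + p//4 - p//100 + p//400) mod 7 = (2036 + 509 - 20 + 5) mod 7 = 2530 mod 7 = 3 -> Thursday (Mon=0 ... Sun=6)
Days before July (Jan-Jun): 181; July 1 index = (3 + 181) mod 7 = 2 -> Wednesday
Last day offset: 31 - 1 = 30 days
Weekday index = (2 + 30) mod 7 = 4

Friday, July 31


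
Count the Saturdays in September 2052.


September 2052 has 30 days
Anchor: Jan 1, 2052. With p = 2052 - 1 = 2051: (p + p//4 - p//100 + p//400) mod 7 = (2051 + 512 - 20 + 5) mod 7 = 2548 mod 7 = 0 -> Monday (Mon=0 ... Sun=6)
Days before September (Jan-Aug): 244; September 1 index = (0 + 244) mod 7 = 6 -> Sunday
First Saturday is September 7
Saturdays: 7, 14, 21, 28

4 Saturdays


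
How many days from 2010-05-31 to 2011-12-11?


From 2010-05-31 to 2011-12-11
2010-05-31: days before May = 31 + 28 + 31 + 30 = 120 (2010 is not a leap year); day of year = 120 + 31 = 151
2011-12-11: days before December = 31 + 28 + 31 + 30 + 31 + 30 + 31 + 31 + 30 + 31 + 30 = 334 (2011 is not a leap year); day of year = 334 + 11 = 345
Rest of 2010: 365 - 151 = 214
Total = 214 + 345 = 559

559 days


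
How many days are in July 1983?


July 1983

31 days


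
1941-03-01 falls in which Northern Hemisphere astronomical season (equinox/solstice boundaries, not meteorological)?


Date: March 1
Astronomical Winter (approx.; exact equinox/solstice day varies by year): December 21 to March 19
March 1 falls within the Winter window

Winter


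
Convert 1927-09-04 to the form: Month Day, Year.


ISO 1927-09-04 parses as year=1927, month=09, day=04
Month 9 -> September

September 4, 1927


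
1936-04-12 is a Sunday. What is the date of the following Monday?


Current: Sunday
Target: Monday
Days ahead: 1

Next Monday: 1936-04-13


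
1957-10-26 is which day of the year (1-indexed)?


Date: October 26, 1957
Days in months 1 through 9: 273
Plus 26 days in October

Day of year: 299


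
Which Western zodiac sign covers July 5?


Date: July 5
Conventional tropical zodiac dates: Cancer from June 21 onward; Leo starts July 23
July 5 falls within the Cancer range

Cancer


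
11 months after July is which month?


July is month 7
7 + 11 = 18; wrap: 18 - 12 = 6

June


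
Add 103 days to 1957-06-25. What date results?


Start: 1957-06-25, add 103 days
June 1957 has 30 days: 30 - 25 = 5 days to June 30 -> 98 left
July 1957 has 31 days -> 67 left
August 1957 has 31 days -> 36 left
September 1957 has 30 days -> 6 left
October 1957: 6 <= 31 -> lands on October 6

Result: 1957-10-06


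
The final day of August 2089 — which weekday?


August 2089 has 31 days
Anchor: Jan 1, 2089. With p = 2089 - 1 = 2088: (p + p//4 - p//100 + p//400) mod 7 = (2088 + 522 - 20 + 5) mod 7 = 2595 mod 7 = 5 -> Saturday (Mon=0 ... Sun=6)
Days before August (Jan-Jul): 212; August 1 index = (5 + 212) mod 7 = 0 -> Monday
Last day offset: 31 - 1 = 30 days
Weekday index = (0 + 30) mod 7 = 2

Wednesday, August 31


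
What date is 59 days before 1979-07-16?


Start: 1979-07-16, subtract 59 days
Back 16 days from July 16 reaches June 30, 1979 -> 43 left
June 1979 has 30 days -> back to May 31, 1979 -> 13 left
May 1979: 31 - 13 = 18 -> lands on May 18

Result: 1979-05-18


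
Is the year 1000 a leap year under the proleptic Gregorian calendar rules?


Gregorian leap year rule: divisible by 4, but not by 100, unless also by 400.
1000 is divisible by 100 but not 400 -> not a leap year

No


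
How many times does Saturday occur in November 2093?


November 2093 has 30 days
Anchor: Jan 1, 2093. With p = 2093 - 1 = 2092: (p + p//4 - p//100 + p//400) mod 7 = (2092 + 523 - 20 + 5) mod 7 = 2600 mod 7 = 3 -> Thursday (Mon=0 ... Sun=6)
Days before November (Jan-Oct): 304; November 1 index = (3 + 304) mod 7 = 6 -> Sunday
First Saturday is November 7
Saturdays: 7, 14, 21, 28

4 Saturdays


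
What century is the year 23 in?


Century = (year - 1) // 100 + 1
= (23 - 1) // 100 + 1
= 22 // 100 + 1
= 0 + 1

1st century


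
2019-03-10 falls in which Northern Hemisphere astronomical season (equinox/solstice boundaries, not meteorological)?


Date: March 10
Astronomical Winter (approx.; exact equinox/solstice day varies by year): December 21 to March 19
March 10 falls within the Winter window

Winter


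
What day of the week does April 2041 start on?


Target: April 1, 2041
Anchor: Jan 1, 2041. With p = 2041 - 1 = 2040: (p + p//4 - p//100 + p//400) mod 7 = (2040 + 510 - 20 + 5) mod 7 = 2535 mod 7 = 1 -> Tuesday (Mon=0 ... Sun=6)
Days before April (Jan-Mar): 90 days
Weekday index = (1 + 90) mod 7 = 0

Monday


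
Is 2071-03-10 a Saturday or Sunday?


Anchor: Jan 1, 2071. With p = 2071 - 1 = 2070: (p + p//4 - p//100 + p//400) mod 7 = (2070 + 517 - 20 + 5) mod 7 = 2572 mod 7 = 3 -> Thursday (Mon=0 ... Sun=6)
Day of year: 69; offset = 68
Weekday index = (3 + 68) mod 7 = 1 -> Tuesday
Weekend days: Saturday, Sunday

No


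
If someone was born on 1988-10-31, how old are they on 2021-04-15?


Birth: 1988-10-31
Reference: 2021-04-15
Year difference: 2021 - 1988 = 33
Birthday not yet reached in 2021, subtract 1

32 years old


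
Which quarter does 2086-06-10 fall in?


Month: June (month 6)
Q1: Jan-Mar, Q2: Apr-Jun, Q3: Jul-Sep, Q4: Oct-Dec

Q2


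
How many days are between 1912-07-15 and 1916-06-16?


From 1912-07-15 to 1916-06-16
1912-07-15: days before July = 31 + 29 + 31 + 30 + 31 + 30 = 182 (1912 is a leap year); day of year = 182 + 15 = 197
1916-06-16: days before June = 31 + 29 + 31 + 30 + 31 = 152 (1916 is a leap year); day of year = 152 + 16 = 168
Rest of 1912: 366 - 197 = 169
Full years 1913 (365), 1914 (365), 1915 (365): 1095
Total = 169 + 1095 + 168 = 1432

1432 days


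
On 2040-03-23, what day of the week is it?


Date: March 23, 2040
Anchor: Jan 1, 2040. With p = 2040 - 1 = 2039: (p + p//4 - p//100 + p//400) mod 7 = (2039 + 509 - 20 + 5) mod 7 = 2533 mod 7 = 6 -> Sunday (Mon=0 ... Sun=6)
Days before March (Jan-Feb): 60; offset = 60 + 23 - 1 = 82
Weekday index = (6 + 82) mod 7 = 4

Day of the week: Friday


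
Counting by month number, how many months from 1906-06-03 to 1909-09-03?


From June 1906 to September 1909
3 years * 12 = 36 months, plus 3 months = 39

39 months


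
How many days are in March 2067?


March 2067

31 days


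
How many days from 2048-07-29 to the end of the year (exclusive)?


Day of year: 211 of 366
Remaining = 366 - 211

155 days


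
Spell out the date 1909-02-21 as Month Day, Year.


ISO 1909-02-21 parses as year=1909, month=02, day=21
Month 2 -> February

February 21, 1909


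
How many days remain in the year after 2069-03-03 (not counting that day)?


Day of year: 62 of 365
Remaining = 365 - 62

303 days


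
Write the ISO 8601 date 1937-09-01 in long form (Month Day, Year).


ISO 1937-09-01 parses as year=1937, month=09, day=01
Month 9 -> September

September 1, 1937


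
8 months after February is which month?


February is month 2
2 + 8 = 10

October


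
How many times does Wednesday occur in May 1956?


May 1956 has 31 days
Anchor: Jan 1, 1956. With p = 1956 - 1 = 1955: (p + p//4 - p//100 + p//400) mod 7 = (1955 + 488 - 19 + 4) mod 7 = 2428 mod 7 = 6 -> Sunday (Mon=0 ... Sun=6)
Days before May (Jan-Apr): 121; May 1 index = (6 + 121) mod 7 = 1 -> Tuesday
First Wednesday is May 2
Wednesdays: 2, 9, 16, 23, 30

5 Wednesdays


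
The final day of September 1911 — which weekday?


September 1911 has 30 days
Anchor: Jan 1, 1911. With p = 1911 - 1 = 1910: (p + p//4 - p//100 + p//400) mod 7 = (1910 + 477 - 19 + 4) mod 7 = 2372 mod 7 = 6 -> Sunday (Mon=0 ... Sun=6)
Days before September (Jan-Aug): 243; September 1 index = (6 + 243) mod 7 = 4 -> Friday
Last day offset: 30 - 1 = 29 days
Weekday index = (4 + 29) mod 7 = 5

Saturday, September 30


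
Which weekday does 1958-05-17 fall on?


Date: May 17, 1958
Anchor: Jan 1, 1958. With p = 1958 - 1 = 1957: (p + p//4 - p//100 + p//400) mod 7 = (1957 + 489 - 19 + 4) mod 7 = 2431 mod 7 = 2 -> Wednesday (Mon=0 ... Sun=6)
Days before May (Jan-Apr): 120; offset = 120 + 17 - 1 = 136
Weekday index = (2 + 136) mod 7 = 5

Day of the week: Saturday


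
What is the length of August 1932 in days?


August 1932

31 days


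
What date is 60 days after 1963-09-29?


Start: 1963-09-29, add 60 days
September 1963 has 30 days: 30 - 29 = 1 day to September 30 -> 59 left
October 1963 has 31 days -> 28 left
November 1963: 28 <= 30 -> lands on November 28

Result: 1963-11-28


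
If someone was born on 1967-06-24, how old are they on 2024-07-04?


Birth: 1967-06-24
Reference: 2024-07-04
Year difference: 2024 - 1967 = 57

57 years old


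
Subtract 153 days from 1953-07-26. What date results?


Start: 1953-07-26, subtract 153 days
Back 26 days from July 26 reaches June 30, 1953 -> 127 left
June 1953 has 30 days -> back to May 31, 1953 -> 97 left
May 1953 has 31 days -> back to April 30, 1953 -> 66 left
April 1953 has 30 days -> back to March 31, 1953 -> 36 left
March 1953 has 31 days -> back to February 28, 1953 -> 5 left
February 1953: 28 - 5 = 23 -> lands on February 23

Result: 1953-02-23


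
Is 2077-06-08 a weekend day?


Anchor: Jan 1, 2077. With p = 2077 - 1 = 2076: (p + p//4 - p//100 + p//400) mod 7 = (2076 + 519 - 20 + 5) mod 7 = 2580 mod 7 = 4 -> Friday (Mon=0 ... Sun=6)
Day of year: 159; offset = 158
Weekday index = (4 + 158) mod 7 = 1 -> Tuesday
Weekend days: Saturday, Sunday

No


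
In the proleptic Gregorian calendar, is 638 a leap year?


Gregorian leap year rule: divisible by 4, but not by 100, unless also by 400.
638 is not divisible by 4 -> not a leap year

No


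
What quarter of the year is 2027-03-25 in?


Month: March (month 3)
Q1: Jan-Mar, Q2: Apr-Jun, Q3: Jul-Sep, Q4: Oct-Dec

Q1


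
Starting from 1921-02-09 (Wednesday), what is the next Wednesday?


Current: Wednesday
Target: Wednesday
Days ahead: 7

Next Wednesday: 1921-02-16


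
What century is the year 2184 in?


Century = (year - 1) // 100 + 1
= (2184 - 1) // 100 + 1
= 2183 // 100 + 1
= 21 + 1

22nd century


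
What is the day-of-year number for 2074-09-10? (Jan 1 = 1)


Date: September 10, 2074
Days in months 1 through 8: 243
Plus 10 days in September

Day of year: 253


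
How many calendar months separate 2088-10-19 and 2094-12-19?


From October 2088 to December 2094
6 years * 12 = 72 months, plus 2 months = 74

74 months


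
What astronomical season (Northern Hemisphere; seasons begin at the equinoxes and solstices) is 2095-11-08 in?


Date: November 8
Astronomical Autumn (approx.; exact equinox/solstice day varies by year): September 22 to December 20
November 8 falls within the Autumn window

Autumn


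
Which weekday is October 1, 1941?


Target: October 1, 1941
Anchor: Jan 1, 1941. With p = 1941 - 1 = 1940: (p + p//4 - p//100 + p//400) mod 7 = (1940 + 485 - 19 + 4) mod 7 = 2410 mod 7 = 2 -> Wednesday (Mon=0 ... Sun=6)
Days before October (Jan-Sep): 273 days
Weekday index = (2 + 273) mod 7 = 2

Wednesday


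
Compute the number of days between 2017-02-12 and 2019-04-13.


From 2017-02-12 to 2019-04-13
2017-02-12: days before February = 31; day of year = 31 + 12 = 43
2019-04-13: days before April = 31 + 28 + 31 = 90 (2019 is not a leap year); day of year = 90 + 13 = 103
Rest of 2017: 365 - 43 = 322
Full years 2018 (365): 365
Total = 322 + 365 + 103 = 790

790 days


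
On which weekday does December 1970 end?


December 1970 has 31 days
Anchor: Jan 1, 1970. With p = 1970 - 1 = 1969: (p + p//4 - p//100 + p//400) mod 7 = (1969 + 492 - 19 + 4) mod 7 = 2446 mod 7 = 3 -> Thursday (Mon=0 ... Sun=6)
Days before December (Jan-Nov): 334; December 1 index = (3 + 334) mod 7 = 1 -> Tuesday
Last day offset: 31 - 1 = 30 days
Weekday index = (1 + 30) mod 7 = 3

Thursday, December 31


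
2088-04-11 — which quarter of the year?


Month: April (month 4)
Q1: Jan-Mar, Q2: Apr-Jun, Q3: Jul-Sep, Q4: Oct-Dec

Q2


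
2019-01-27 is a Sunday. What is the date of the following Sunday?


Current: Sunday
Target: Sunday
Days ahead: 7

Next Sunday: 2019-02-03


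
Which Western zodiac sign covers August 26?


Date: August 26
Conventional tropical zodiac dates: Virgo from August 23 onward; Libra starts September 23
August 26 falls within the Virgo range

Virgo


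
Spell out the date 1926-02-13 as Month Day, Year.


ISO 1926-02-13 parses as year=1926, month=02, day=13
Month 2 -> February

February 13, 1926


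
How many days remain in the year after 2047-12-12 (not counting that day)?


Day of year: 346 of 365
Remaining = 365 - 346

19 days


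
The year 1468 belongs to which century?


Century = (year - 1) // 100 + 1
= (1468 - 1) // 100 + 1
= 1467 // 100 + 1
= 14 + 1

15th century


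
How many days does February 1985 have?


February 1985 (leap year: no)

28 days


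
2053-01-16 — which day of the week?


Date: January 16, 2053
Anchor: Jan 1, 2053. With p = 2053 - 1 = 2052: (p + p//4 - p//100 + p//400) mod 7 = (2052 + 513 - 20 + 5) mod 7 = 2550 mod 7 = 2 -> Wednesday (Mon=0 ... Sun=6)
Days into year = 16 - 1 = 15
Weekday index = (2 + 15) mod 7 = 3

Day of the week: Thursday


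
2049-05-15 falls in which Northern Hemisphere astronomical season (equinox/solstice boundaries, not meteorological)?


Date: May 15
Astronomical Spring (approx.; exact equinox/solstice day varies by year): March 20 to June 20
May 15 falls within the Spring window

Spring


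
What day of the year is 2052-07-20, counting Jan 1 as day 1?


Date: July 20, 2052
Days in months 1 through 6: 182
Plus 20 days in July

Day of year: 202


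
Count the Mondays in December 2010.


December 2010 has 31 days
Anchor: Jan 1, 2010. With p = 2010 - 1 = 2009: (p + p//4 - p//100 + p//400) mod 7 = (2009 + 502 - 20 + 5) mod 7 = 2496 mod 7 = 4 -> Friday (Mon=0 ... Sun=6)
Days before December (Jan-Nov): 334; December 1 index = (4 + 334) mod 7 = 2 -> Wednesday
First Monday is December 6
Mondays: 6, 13, 20, 27

4 Mondays


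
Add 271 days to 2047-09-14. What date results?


Start: 2047-09-14, add 271 days
September 2047 has 30 days: 30 - 14 = 16 days to September 30 -> 255 left
October 2047 has 31 days -> 224 left
November 2047 has 30 days -> 194 left
December 2047 has 31 days -> 163 left
January 2048 has 31 days -> 132 left
February 2048 has 29 days -> 103 left
March 2048 has 31 days -> 72 left
April 2048 has 30 days -> 42 left
May 2048 has 31 days -> 11 left
June 2048: 11 <= 30 -> lands on June 11

Result: 2048-06-11


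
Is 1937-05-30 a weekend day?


Anchor: Jan 1, 1937. With p = 1937 - 1 = 1936: (p + p//4 - p//100 + p//400) mod 7 = (1936 + 484 - 19 + 4) mod 7 = 2405 mod 7 = 4 -> Friday (Mon=0 ... Sun=6)
Day of year: 150; offset = 149
Weekday index = (4 + 149) mod 7 = 6 -> Sunday
Weekend days: Saturday, Sunday

Yes


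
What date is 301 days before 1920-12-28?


Start: 1920-12-28, subtract 301 days
Back 28 days from December 28 reaches November 30, 1920 -> 273 left
November 1920 has 30 days -> back to October 31, 1920 -> 243 left
October 1920 has 31 days -> back to September 30, 1920 -> 212 left
September 1920 has 30 days -> back to August 31, 1920 -> 182 left
August 1920 has 31 days -> back to July 31, 1920 -> 151 left
July 1920 has 31 days -> back to June 30, 1920 -> 120 left
June 1920 has 30 days -> back to May 31, 1920 -> 90 left
May 1920 has 31 days -> back to April 30, 1920 -> 59 left
April 1920 has 30 days -> back to March 31, 1920 -> 29 left
March 1920: 31 - 29 = 2 -> lands on March 2

Result: 1920-03-02


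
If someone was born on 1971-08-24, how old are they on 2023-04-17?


Birth: 1971-08-24
Reference: 2023-04-17
Year difference: 2023 - 1971 = 52
Birthday not yet reached in 2023, subtract 1

51 years old


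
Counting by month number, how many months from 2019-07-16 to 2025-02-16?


From July 2019 to February 2025
6 years * 12 = 72 months, minus 5 months = 67

67 months


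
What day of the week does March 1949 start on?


Target: March 1, 1949
Anchor: Jan 1, 1949. With p = 1949 - 1 = 1948: (p + p//4 - p//100 + p//400) mod 7 = (1948 + 487 - 19 + 4) mod 7 = 2420 mod 7 = 5 -> Saturday (Mon=0 ... Sun=6)
Days before March (Jan-Feb): 59 days
Weekday index = (5 + 59) mod 7 = 1

Tuesday


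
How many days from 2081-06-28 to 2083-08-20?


From 2081-06-28 to 2083-08-20
2081-06-28: days before June = 31 + 28 + 31 + 30 + 31 = 151 (2081 is not a leap year); day of year = 151 + 28 = 179
2083-08-20: days before August = 31 + 28 + 31 + 30 + 31 + 30 + 31 = 212 (2083 is not a leap year); day of year = 212 + 20 = 232
Rest of 2081: 365 - 179 = 186
Full years 2082 (365): 365
Total = 186 + 365 + 232 = 783

783 days


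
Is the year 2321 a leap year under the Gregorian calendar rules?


Gregorian leap year rule: divisible by 4, but not by 100, unless also by 400.
2321 is not divisible by 4 -> not a leap year

No


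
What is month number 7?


Month 7 of 12

July


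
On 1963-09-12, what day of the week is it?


Date: September 12, 1963
Anchor: Jan 1, 1963. With p = 1963 - 1 = 1962: (p + p//4 - p//100 + p//400) mod 7 = (1962 + 490 - 19 + 4) mod 7 = 2437 mod 7 = 1 -> Tuesday (Mon=0 ... Sun=6)
Days before September (Jan-Aug): 243; offset = 243 + 12 - 1 = 254
Weekday index = (1 + 254) mod 7 = 3

Day of the week: Thursday


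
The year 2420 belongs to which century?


Century = (year - 1) // 100 + 1
= (2420 - 1) // 100 + 1
= 2419 // 100 + 1
= 24 + 1

25th century


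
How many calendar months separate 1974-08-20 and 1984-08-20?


From August 1974 to August 1984
10 years * 12 = 120 months = 120

120 months


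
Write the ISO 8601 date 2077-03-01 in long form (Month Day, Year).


ISO 2077-03-01 parses as year=2077, month=03, day=01
Month 3 -> March

March 1, 2077


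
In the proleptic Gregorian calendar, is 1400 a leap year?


Gregorian leap year rule: divisible by 4, but not by 100, unless also by 400.
1400 is divisible by 100 but not 400 -> not a leap year

No


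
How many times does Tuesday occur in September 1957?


September 1957 has 30 days
Anchor: Jan 1, 1957. With p = 1957 - 1 = 1956: (p + p//4 - p//100 + p//400) mod 7 = (1956 + 489 - 19 + 4) mod 7 = 2430 mod 7 = 1 -> Tuesday (Mon=0 ... Sun=6)
Days before September (Jan-Aug): 243; September 1 index = (1 + 243) mod 7 = 6 -> Sunday
First Tuesday is September 3
Tuesdays: 3, 10, 17, 24

4 Tuesdays


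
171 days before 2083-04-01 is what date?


Start: 2083-04-01, subtract 171 days
Back 1 day from April 1 reaches March 31, 2083 -> 170 left
March 2083 has 31 days -> back to February 28, 2083 -> 139 left
February 2083 has 28 days -> back to January 31, 2083 -> 111 left
January 2083 has 31 days -> back to December 31, 2082 -> 80 left
December 2082 has 31 days -> back to November 30, 2082 -> 49 left
November 2082 has 30 days -> back to October 31, 2082 -> 19 left
October 2082: 31 - 19 = 12 -> lands on October 12

Result: 2082-10-12


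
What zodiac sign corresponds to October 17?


Date: October 17
Conventional tropical zodiac dates: Libra from September 23 onward; Scorpio starts October 23
October 17 falls within the Libra range

Libra


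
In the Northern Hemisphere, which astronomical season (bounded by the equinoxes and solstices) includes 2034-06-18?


Date: June 18
Astronomical Spring (approx.; exact equinox/solstice day varies by year): March 20 to June 20
June 18 falls within the Spring window

Spring


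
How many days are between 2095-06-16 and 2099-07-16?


From 2095-06-16 to 2099-07-16
2095-06-16: days before June = 31 + 28 + 31 + 30 + 31 = 151 (2095 is not a leap year); day of year = 151 + 16 = 167
2099-07-16: days before July = 31 + 28 + 31 + 30 + 31 + 30 = 181 (2099 is not a leap year); day of year = 181 + 16 = 197
Rest of 2095: 365 - 167 = 198
Full years 2096 (366), 2097 (365), 2098 (365): 1096
Total = 198 + 1096 + 197 = 1491

1491 days


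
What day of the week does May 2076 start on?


Target: May 1, 2076
Anchor: Jan 1, 2076. With p = 2076 - 1 = 2075: (p + p//4 - p//100 + p//400) mod 7 = (2075 + 518 - 20 + 5) mod 7 = 2578 mod 7 = 2 -> Wednesday (Mon=0 ... Sun=6)
Days before May (Jan-Apr): 121 days
Weekday index = (2 + 121) mod 7 = 4

Friday


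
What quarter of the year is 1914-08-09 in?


Month: August (month 8)
Q1: Jan-Mar, Q2: Apr-Jun, Q3: Jul-Sep, Q4: Oct-Dec

Q3


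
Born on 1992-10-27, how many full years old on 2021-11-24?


Birth: 1992-10-27
Reference: 2021-11-24
Year difference: 2021 - 1992 = 29

29 years old


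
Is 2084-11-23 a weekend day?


Anchor: Jan 1, 2084. With p = 2084 - 1 = 2083: (p + p//4 - p//100 + p//400) mod 7 = (2083 + 520 - 20 + 5) mod 7 = 2588 mod 7 = 5 -> Saturday (Mon=0 ... Sun=6)
Day of year: 328; offset = 327
Weekday index = (5 + 327) mod 7 = 3 -> Thursday
Weekend days: Saturday, Sunday

No


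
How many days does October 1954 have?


October 1954

31 days


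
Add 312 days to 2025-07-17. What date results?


Start: 2025-07-17, add 312 days
July 2025 has 31 days: 31 - 17 = 14 days to July 31 -> 298 left
August 2025 has 31 days -> 267 left
September 2025 has 30 days -> 237 left
October 2025 has 31 days -> 206 left
November 2025 has 30 days -> 176 left
December 2025 has 31 days -> 145 left
January 2026 has 31 days -> 114 left
February 2026 has 28 days -> 86 left
March 2026 has 31 days -> 55 left
April 2026 has 30 days -> 25 left
May 2026: 25 <= 31 -> lands on May 25

Result: 2026-05-25


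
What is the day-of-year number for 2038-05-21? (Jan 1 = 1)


Date: May 21, 2038
Days in months 1 through 4: 120
Plus 21 days in May

Day of year: 141


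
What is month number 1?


Month 1 of 12

January


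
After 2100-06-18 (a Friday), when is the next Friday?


Current: Friday
Target: Friday
Days ahead: 7

Next Friday: 2100-06-25


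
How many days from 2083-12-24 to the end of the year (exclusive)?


Day of year: 358 of 365
Remaining = 365 - 358

7 days


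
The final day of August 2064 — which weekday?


August 2064 has 31 days
Anchor: Jan 1, 2064. With p = 2064 - 1 = 2063: (p + p//4 - p//100 + p//400) mod 7 = (2063 + 515 - 20 + 5) mod 7 = 2563 mod 7 = 1 -> Tuesday (Mon=0 ... Sun=6)
Days before August (Jan-Jul): 213; August 1 index = (1 + 213) mod 7 = 4 -> Friday
Last day offset: 31 - 1 = 30 days
Weekday index = (4 + 30) mod 7 = 6

Sunday, August 31


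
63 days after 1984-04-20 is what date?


Start: 1984-04-20, add 63 days
April 1984 has 30 days: 30 - 20 = 10 days to April 30 -> 53 left
May 1984 has 31 days -> 22 left
June 1984: 22 <= 30 -> lands on June 22

Result: 1984-06-22


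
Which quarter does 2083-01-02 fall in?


Month: January (month 1)
Q1: Jan-Mar, Q2: Apr-Jun, Q3: Jul-Sep, Q4: Oct-Dec

Q1


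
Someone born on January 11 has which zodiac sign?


Date: January 11
Conventional tropical zodiac dates: Capricorn from December 22 onward; Aquarius starts January 20
January 11 falls within the Capricorn range

Capricorn


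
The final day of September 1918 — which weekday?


September 1918 has 30 days
Anchor: Jan 1, 1918. With p = 1918 - 1 = 1917: (p + p//4 - p//100 + p//400) mod 7 = (1917 + 479 - 19 + 4) mod 7 = 2381 mod 7 = 1 -> Tuesday (Mon=0 ... Sun=6)
Days before September (Jan-Aug): 243; September 1 index = (1 + 243) mod 7 = 6 -> Sunday
Last day offset: 30 - 1 = 29 days
Weekday index = (6 + 29) mod 7 = 0

Monday, September 30


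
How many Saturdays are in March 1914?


March 1914 has 31 days
Anchor: Jan 1, 1914. With p = 1914 - 1 = 1913: (p + p//4 - p//100 + p//400) mod 7 = (1913 + 478 - 19 + 4) mod 7 = 2376 mod 7 = 3 -> Thursday (Mon=0 ... Sun=6)
Days before March (Jan-Feb): 59; March 1 index = (3 + 59) mod 7 = 6 -> Sunday
First Saturday is March 7
Saturdays: 7, 14, 21, 28

4 Saturdays


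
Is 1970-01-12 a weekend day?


Anchor: Jan 1, 1970. With p = 1970 - 1 = 1969: (p + p//4 - p//100 + p//400) mod 7 = (1969 + 492 - 19 + 4) mod 7 = 2446 mod 7 = 3 -> Thursday (Mon=0 ... Sun=6)
Day of year: 12; offset = 11
Weekday index = (3 + 11) mod 7 = 0 -> Monday
Weekend days: Saturday, Sunday

No


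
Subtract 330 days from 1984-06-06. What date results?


Start: 1984-06-06, subtract 330 days
Back 6 days from June 6 reaches May 31, 1984 -> 324 left
May 1984 has 31 days -> back to April 30, 1984 -> 293 left
April 1984 has 30 days -> back to March 31, 1984 -> 263 left
March 1984 has 31 days -> back to February 29, 1984 -> 232 left
February 1984 has 29 days -> back to January 31, 1984 -> 203 left
January 1984 has 31 days -> back to December 31, 1983 -> 172 left
December 1983 has 31 days -> back to November 30, 1983 -> 141 left
November 1983 has 30 days -> back to October 31, 1983 -> 111 left
October 1983 has 31 days -> back to September 30, 1983 -> 80 left
September 1983 has 30 days -> back to August 31, 1983 -> 50 left
August 1983 has 31 days -> back to July 31, 1983 -> 19 left
July 1983: 31 - 19 = 12 -> lands on July 12

Result: 1983-07-12


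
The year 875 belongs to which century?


Century = (year - 1) // 100 + 1
= (875 - 1) // 100 + 1
= 874 // 100 + 1
= 8 + 1

9th century


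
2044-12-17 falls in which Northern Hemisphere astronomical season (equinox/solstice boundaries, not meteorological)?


Date: December 17
Astronomical Autumn (approx.; exact equinox/solstice day varies by year): September 22 to December 20
December 17 falls within the Autumn window

Autumn


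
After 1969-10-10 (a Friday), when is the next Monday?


Current: Friday
Target: Monday
Days ahead: 3

Next Monday: 1969-10-13


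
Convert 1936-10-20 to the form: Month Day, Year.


ISO 1936-10-20 parses as year=1936, month=10, day=20
Month 10 -> October

October 20, 1936


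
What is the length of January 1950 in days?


January 1950

31 days


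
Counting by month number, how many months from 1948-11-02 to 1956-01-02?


From November 1948 to January 1956
8 years * 12 = 96 months, minus 10 months = 86

86 months


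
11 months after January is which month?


January is month 1
1 + 11 = 12

December


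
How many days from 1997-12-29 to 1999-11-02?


From 1997-12-29 to 1999-11-02
1997-12-29: days before December = 31 + 28 + 31 + 30 + 31 + 30 + 31 + 31 + 30 + 31 + 30 = 334 (1997 is not a leap year); day of year = 334 + 29 = 363
1999-11-02: days before November = 31 + 28 + 31 + 30 + 31 + 30 + 31 + 31 + 30 + 31 = 304 (1999 is not a leap year); day of year = 304 + 2 = 306
Rest of 1997: 365 - 363 = 2
Full years 1998 (365): 365
Total = 2 + 365 + 306 = 673

673 days


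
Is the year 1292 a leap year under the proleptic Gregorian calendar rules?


Gregorian leap year rule: divisible by 4, but not by 100, unless also by 400.
1292 is divisible by 4 but not 100 -> leap year

Yes


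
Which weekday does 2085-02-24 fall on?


Date: February 24, 2085
Anchor: Jan 1, 2085. With p = 2085 - 1 = 2084: (p + p//4 - p//100 + p//400) mod 7 = (2084 + 521 - 20 + 5) mod 7 = 2590 mod 7 = 0 -> Monday (Mon=0 ... Sun=6)
Days before February (Jan): 31; offset = 31 + 24 - 1 = 54
Weekday index = (0 + 54) mod 7 = 5

Day of the week: Saturday


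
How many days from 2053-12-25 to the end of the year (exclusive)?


Day of year: 359 of 365
Remaining = 365 - 359

6 days


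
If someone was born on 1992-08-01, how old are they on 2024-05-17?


Birth: 1992-08-01
Reference: 2024-05-17
Year difference: 2024 - 1992 = 32
Birthday not yet reached in 2024, subtract 1

31 years old


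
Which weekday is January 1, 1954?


Target: January 1, 1954
Anchor: Jan 1, 1954. With p = 1954 - 1 = 1953: (p + p//4 - p//100 + p//400) mod 7 = (1953 + 488 - 19 + 4) mod 7 = 2426 mod 7 = 4 -> Friday (Mon=0 ... Sun=6)
Offset from anchor: 0 days
Weekday index = (4 + 0) mod 7 = 4

Friday
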